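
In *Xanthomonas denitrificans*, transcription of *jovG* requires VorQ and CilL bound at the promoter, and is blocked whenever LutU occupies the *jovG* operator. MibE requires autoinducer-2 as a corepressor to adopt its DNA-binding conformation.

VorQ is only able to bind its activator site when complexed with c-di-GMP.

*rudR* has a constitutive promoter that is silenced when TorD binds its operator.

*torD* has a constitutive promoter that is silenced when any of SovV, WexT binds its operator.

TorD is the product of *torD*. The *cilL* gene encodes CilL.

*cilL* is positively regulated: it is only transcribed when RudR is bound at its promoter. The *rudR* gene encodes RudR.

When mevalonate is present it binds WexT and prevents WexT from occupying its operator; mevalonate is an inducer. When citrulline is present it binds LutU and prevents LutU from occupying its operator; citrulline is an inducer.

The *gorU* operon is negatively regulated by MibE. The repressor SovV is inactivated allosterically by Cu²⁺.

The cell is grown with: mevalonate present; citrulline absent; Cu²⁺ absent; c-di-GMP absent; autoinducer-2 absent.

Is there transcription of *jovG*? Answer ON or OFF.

c-di-GMP is absent, so VorQ is inactive.
Cu²⁺ is absent, so SovV is active.
Mevalonate is present, so WexT is inactive.
With repressor SovV bound, *torD* is not transcribed.
So TorD is not produced.
With no repressor bound, *rudR* is transcribed.
So RudR is produced and active.
No repressor is bound and RudR is active, so *cilL* is transcribed.
So CilL is produced and active.
Citrulline is absent, so LutU is active.
With repressor LutU bound, *jovG* is not transcribed.

OFF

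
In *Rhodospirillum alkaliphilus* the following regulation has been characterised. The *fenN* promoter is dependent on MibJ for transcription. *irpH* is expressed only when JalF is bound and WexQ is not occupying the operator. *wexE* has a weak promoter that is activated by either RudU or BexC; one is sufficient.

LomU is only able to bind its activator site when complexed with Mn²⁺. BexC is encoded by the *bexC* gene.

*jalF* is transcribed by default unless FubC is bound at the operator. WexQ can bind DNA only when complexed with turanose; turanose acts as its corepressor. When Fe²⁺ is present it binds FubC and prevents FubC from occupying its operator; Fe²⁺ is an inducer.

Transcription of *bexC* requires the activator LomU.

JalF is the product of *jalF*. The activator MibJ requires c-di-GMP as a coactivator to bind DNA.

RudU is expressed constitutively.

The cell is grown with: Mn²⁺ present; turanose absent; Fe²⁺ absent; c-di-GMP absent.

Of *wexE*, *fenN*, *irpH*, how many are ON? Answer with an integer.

1

RudU is produced constitutively and is active.
Mn²⁺ is present, so LomU is active.
No repressor is bound and LomU is active, so *bexC* is transcribed.
So BexC is produced and active.
Activator RudU is present, so *wexE* is transcribed.
→ *wexE* is ON.
c-di-GMP is absent, so MibJ is inactive.
Required activator MibJ is absent, so *fenN* is not transcribed.
→ *fenN* is OFF.
Fe²⁺ is absent, so FubC is active.
With repressor FubC bound, *jalF* is not transcribed.
So JalF is not produced.
Turanose is absent, so WexQ is inactive.
Required activator JalF is absent, so *irpH* is not transcribed.
→ *irpH* is OFF.
1 of the 3 genes is transcribed.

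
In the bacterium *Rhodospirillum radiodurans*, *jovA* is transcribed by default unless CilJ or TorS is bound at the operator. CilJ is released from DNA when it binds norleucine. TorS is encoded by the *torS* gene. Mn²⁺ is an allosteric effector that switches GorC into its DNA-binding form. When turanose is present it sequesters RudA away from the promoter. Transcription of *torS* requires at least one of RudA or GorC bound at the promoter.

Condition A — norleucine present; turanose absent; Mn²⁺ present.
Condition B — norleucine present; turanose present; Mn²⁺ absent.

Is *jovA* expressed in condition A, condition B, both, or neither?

B only

Condition A:
Norleucine is present, so CilJ is inactive.
Turanose is absent, so RudA is active.
Mn²⁺ is present, so GorC is active.
Activator RudA is present, so *torS* is transcribed.
So TorS is produced and active.
With repressor TorS bound, *jovA* is not transcribed.
→ *jovA* is OFF in A.
Condition B:
Norleucine is present, so CilJ is inactive.
Turanose is present, so RudA is inactive.
Mn²⁺ is absent, so GorC is inactive.
No activator is available at the *torS* promoter, so *torS* is not transcribed.
So TorS is not produced.
With no repressor bound, *jovA* is transcribed.
→ *jovA* is ON in B.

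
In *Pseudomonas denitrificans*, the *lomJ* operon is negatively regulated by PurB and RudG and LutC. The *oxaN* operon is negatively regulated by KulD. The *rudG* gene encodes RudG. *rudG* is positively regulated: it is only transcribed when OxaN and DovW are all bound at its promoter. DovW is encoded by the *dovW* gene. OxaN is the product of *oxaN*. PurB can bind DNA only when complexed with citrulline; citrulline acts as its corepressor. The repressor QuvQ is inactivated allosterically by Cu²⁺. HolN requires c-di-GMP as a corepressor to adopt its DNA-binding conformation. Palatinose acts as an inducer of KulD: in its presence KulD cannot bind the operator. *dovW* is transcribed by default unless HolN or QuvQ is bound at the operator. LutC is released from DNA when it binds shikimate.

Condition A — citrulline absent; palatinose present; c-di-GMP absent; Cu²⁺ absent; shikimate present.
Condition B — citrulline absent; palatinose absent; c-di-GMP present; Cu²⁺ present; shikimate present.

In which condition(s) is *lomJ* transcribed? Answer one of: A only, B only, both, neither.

Condition A:
Citrulline is absent, so PurB is inactive.
Palatinose is present, so KulD is inactive.
With no repressor bound, *oxaN* is transcribed.
So OxaN is produced and active.
c-di-GMP is absent, so HolN is inactive.
Cu²⁺ is absent, so QuvQ is active.
With repressor QuvQ bound, *dovW* is not transcribed.
So DovW is not produced.
Required activator DovW is absent, so *rudG* is not transcribed.
So RudG is not produced.
Shikimate is present, so LutC is inactive.
With no repressor bound, *lomJ* is transcribed.
→ *lomJ* is ON in A.
Condition B:
Citrulline is absent, so PurB is inactive.
Palatinose is absent, so KulD is active.
With repressor KulD bound, *oxaN* is not transcribed.
So OxaN is not produced.
c-di-GMP is present, so HolN is active.
Cu²⁺ is present, so QuvQ is inactive.
With repressor HolN bound, *dovW* is not transcribed.
So DovW is not produced.
Required activator OxaN is absent, so *rudG* is not transcribed.
So RudG is not produced.
Shikimate is present, so LutC is inactive.
With no repressor bound, *lomJ* is transcribed.
→ *lomJ* is ON in B.

both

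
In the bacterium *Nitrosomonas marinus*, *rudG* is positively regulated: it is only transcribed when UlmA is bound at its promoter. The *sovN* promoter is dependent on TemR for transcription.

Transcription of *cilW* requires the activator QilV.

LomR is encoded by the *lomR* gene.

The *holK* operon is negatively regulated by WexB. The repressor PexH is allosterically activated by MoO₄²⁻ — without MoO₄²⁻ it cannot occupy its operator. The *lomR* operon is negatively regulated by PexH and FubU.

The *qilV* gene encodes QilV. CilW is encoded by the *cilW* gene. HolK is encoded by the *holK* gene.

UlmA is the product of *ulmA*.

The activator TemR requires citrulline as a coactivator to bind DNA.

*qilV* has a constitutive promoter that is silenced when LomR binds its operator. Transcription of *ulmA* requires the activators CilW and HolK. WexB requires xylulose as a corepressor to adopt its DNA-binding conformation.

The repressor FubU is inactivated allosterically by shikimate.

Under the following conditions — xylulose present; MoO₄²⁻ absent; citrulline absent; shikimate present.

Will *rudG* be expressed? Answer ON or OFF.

MoO₄²⁻ is absent, so PexH is inactive.
Shikimate is present, so FubU is inactive.
With no repressor bound, *lomR* is transcribed.
So LomR is produced and active.
With repressor LomR bound, *qilV* is not transcribed.
So QilV is not produced.
Required activator QilV is absent, so *cilW* is not transcribed.
So CilW is not produced.
Xylulose is present, so WexB is active.
With repressor WexB bound, *holK* is not transcribed.
So HolK is not produced.
Required activator CilW is absent, so *ulmA* is not transcribed.
So UlmA is not produced.
Required activator UlmA is absent, so *rudG* is not transcribed.

OFF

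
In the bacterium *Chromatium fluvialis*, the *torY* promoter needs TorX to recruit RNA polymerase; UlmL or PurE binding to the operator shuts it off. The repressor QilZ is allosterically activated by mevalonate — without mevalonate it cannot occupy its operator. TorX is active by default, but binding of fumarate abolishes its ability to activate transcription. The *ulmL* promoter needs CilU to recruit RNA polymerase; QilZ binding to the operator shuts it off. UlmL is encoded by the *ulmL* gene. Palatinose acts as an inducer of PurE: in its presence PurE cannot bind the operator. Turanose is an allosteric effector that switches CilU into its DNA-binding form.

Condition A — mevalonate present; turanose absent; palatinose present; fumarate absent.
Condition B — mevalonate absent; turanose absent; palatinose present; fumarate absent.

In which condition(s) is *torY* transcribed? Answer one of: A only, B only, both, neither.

Condition A:
Mevalonate is present, so QilZ is active.
Turanose is absent, so CilU is inactive.
With repressor QilZ bound, *ulmL* is not transcribed.
So UlmL is not produced.
Palatinose is present, so PurE is inactive.
Fumarate is absent, so TorX is active.
No repressor is bound and TorX is active, so *torY* is transcribed.
→ *torY* is ON in A.
Condition B:
Mevalonate is absent, so QilZ is inactive.
Turanose is absent, so CilU is inactive.
Required activator CilU is absent, so *ulmL* is not transcribed.
So UlmL is not produced.
Palatinose is present, so PurE is inactive.
Fumarate is absent, so TorX is active.
No repressor is bound and TorX is active, so *torY* is transcribed.
→ *torY* is ON in B.

both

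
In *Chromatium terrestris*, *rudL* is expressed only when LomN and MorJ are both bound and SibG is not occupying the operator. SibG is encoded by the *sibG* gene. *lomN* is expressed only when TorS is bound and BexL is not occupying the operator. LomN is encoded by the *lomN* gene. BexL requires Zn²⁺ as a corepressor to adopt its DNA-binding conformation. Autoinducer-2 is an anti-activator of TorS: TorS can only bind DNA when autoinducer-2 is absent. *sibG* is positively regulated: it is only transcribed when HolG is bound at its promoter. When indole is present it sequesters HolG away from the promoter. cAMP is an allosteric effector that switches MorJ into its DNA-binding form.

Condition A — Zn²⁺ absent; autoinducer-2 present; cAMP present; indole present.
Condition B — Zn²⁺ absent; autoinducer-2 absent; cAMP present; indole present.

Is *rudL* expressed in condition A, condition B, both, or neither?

B only

Condition A:
Zn²⁺ is absent, so BexL is inactive.
Autoinducer-2 is present, so TorS is inactive.
Required activator TorS is absent, so *lomN* is not transcribed.
So LomN is not produced.
cAMP is present, so MorJ is active.
Indole is present, so HolG is inactive.
Required activator HolG is absent, so *sibG* is not transcribed.
So SibG is not produced.
Required activator LomN is absent, so *rudL* is not transcribed.
→ *rudL* is OFF in A.
Condition B:
Zn²⁺ is absent, so BexL is inactive.
Autoinducer-2 is absent, so TorS is active.
No repressor is bound and TorS is active, so *lomN* is transcribed.
So LomN is produced and active.
cAMP is present, so MorJ is active.
Indole is present, so HolG is inactive.
Required activator HolG is absent, so *sibG* is not transcribed.
So SibG is not produced.
No repressor is bound and LomN and MorJ are active, so *rudL* is transcribed.
→ *rudL* is ON in B.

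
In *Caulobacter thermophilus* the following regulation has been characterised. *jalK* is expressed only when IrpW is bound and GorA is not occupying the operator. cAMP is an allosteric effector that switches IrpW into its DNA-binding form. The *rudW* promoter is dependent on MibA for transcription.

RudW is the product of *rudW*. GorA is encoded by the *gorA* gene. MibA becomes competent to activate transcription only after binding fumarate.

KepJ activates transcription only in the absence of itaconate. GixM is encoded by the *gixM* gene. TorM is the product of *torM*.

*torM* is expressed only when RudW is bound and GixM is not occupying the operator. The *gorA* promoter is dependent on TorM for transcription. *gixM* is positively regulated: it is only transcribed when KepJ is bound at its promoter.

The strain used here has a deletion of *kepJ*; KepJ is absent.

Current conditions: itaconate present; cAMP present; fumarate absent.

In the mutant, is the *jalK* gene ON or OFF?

cAMP is present, so IrpW is active.
Fumarate is absent, so MibA is inactive.
Required activator MibA is absent, so *rudW* is not transcribed.
So RudW is not produced.
KepJ is non-functional in this strain, so it has no effect.
Required activator KepJ is absent, so *gixM* is not transcribed.
So GixM is not produced.
Required activator RudW is absent, so *torM* is not transcribed.
So TorM is not produced.
Required activator TorM is absent, so *gorA* is not transcribed.
So GorA is not produced.
No repressor is bound and IrpW is active, so *jalK* is transcribed.

ON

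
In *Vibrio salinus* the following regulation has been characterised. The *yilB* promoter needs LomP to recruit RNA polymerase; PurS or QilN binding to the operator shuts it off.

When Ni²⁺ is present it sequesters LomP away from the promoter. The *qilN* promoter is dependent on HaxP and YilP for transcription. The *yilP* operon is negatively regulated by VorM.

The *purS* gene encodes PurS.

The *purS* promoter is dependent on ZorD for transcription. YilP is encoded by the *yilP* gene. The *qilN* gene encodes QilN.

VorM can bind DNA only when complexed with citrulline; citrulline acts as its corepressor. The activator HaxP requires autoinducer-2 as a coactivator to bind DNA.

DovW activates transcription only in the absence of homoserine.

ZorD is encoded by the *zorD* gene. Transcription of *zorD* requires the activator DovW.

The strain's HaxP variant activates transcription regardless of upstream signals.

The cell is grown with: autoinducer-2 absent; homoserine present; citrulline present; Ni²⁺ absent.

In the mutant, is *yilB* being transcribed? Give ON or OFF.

ON

Homoserine is present, so DovW is inactive.
Required activator DovW is absent, so *zorD* is not transcribed.
So ZorD is not produced.
Required activator ZorD is absent, so *purS* is not transcribed.
So PurS is not produced.
HaxP is constitutively active in this strain.
Citrulline is present, so VorM is active.
With repressor VorM bound, *yilP* is not transcribed.
So YilP is not produced.
Required activator YilP is absent, so *qilN* is not transcribed.
So QilN is not produced.
Ni²⁺ is absent, so LomP is active.
No repressor is bound and LomP is active, so *yilB* is transcribed.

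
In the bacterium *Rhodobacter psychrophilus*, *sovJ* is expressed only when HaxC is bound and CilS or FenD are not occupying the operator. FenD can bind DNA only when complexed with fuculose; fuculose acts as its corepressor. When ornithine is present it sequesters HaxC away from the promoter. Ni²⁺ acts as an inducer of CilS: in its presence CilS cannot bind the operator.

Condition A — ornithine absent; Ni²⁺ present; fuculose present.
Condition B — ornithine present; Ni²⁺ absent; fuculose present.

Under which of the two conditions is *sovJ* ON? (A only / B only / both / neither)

Condition A:
Ornithine is absent, so HaxC is active.
Ni²⁺ is present, so CilS is inactive.
Fuculose is present, so FenD is active.
With repressor FenD bound, *sovJ* is not transcribed.
→ *sovJ* is OFF in A.
Condition B:
Ornithine is present, so HaxC is inactive.
Ni²⁺ is absent, so CilS is active.
Fuculose is present, so FenD is active.
With repressor CilS bound, *sovJ* is not transcribed.
→ *sovJ* is OFF in B.

neither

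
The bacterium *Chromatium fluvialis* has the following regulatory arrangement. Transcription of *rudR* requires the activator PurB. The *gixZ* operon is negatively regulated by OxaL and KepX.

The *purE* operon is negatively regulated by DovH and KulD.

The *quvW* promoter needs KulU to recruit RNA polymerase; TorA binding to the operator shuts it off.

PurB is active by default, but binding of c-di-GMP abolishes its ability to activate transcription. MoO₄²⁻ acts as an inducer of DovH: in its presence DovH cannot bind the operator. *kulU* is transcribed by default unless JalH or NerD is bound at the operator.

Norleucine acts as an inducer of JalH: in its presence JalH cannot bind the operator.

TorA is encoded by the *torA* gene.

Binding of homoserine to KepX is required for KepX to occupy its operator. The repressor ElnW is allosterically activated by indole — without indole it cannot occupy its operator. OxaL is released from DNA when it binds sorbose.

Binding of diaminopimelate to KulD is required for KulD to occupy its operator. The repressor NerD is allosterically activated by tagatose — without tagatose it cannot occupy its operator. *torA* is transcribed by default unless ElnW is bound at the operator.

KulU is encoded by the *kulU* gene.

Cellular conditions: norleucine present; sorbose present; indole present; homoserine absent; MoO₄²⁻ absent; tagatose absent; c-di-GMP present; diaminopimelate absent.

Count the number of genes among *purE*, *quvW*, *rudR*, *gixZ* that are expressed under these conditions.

MoO₄²⁻ is absent, so DovH is active.
Diaminopimelate is absent, so KulD is inactive.
With repressor DovH bound, *purE* is not transcribed.
→ *purE* is OFF.
Norleucine is present, so JalH is inactive.
Tagatose is absent, so NerD is inactive.
With no repressor bound, *kulU* is transcribed.
So KulU is produced and active.
Indole is present, so ElnW is active.
With repressor ElnW bound, *torA* is not transcribed.
So TorA is not produced.
No repressor is bound and KulU is active, so *quvW* is transcribed.
→ *quvW* is ON.
c-di-GMP is present, so PurB is inactive.
Required activator PurB is absent, so *rudR* is not transcribed.
→ *rudR* is OFF.
Sorbose is present, so OxaL is inactive.
Homoserine is absent, so KepX is inactive.
With no repressor bound, *gixZ* is transcribed.
→ *gixZ* is ON.
2 of the 4 genes are transcribed.

2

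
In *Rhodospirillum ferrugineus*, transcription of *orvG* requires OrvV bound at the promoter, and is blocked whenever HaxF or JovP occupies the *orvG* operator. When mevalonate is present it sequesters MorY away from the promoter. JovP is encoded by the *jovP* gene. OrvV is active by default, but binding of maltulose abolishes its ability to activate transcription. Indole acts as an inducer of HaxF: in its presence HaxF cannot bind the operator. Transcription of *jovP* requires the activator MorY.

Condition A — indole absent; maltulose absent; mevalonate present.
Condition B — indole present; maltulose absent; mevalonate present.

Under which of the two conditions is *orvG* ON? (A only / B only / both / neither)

Condition A:
Indole is absent, so HaxF is active.
Maltulose is absent, so OrvV is active.
Mevalonate is present, so MorY is inactive.
Required activator MorY is absent, so *jovP* is not transcribed.
So JovP is not produced.
With repressor HaxF bound, *orvG* is not transcribed.
→ *orvG* is OFF in A.
Condition B:
Indole is present, so HaxF is inactive.
Maltulose is absent, so OrvV is active.
Mevalonate is present, so MorY is inactive.
Required activator MorY is absent, so *jovP* is not transcribed.
So JovP is not produced.
No repressor is bound and OrvV is active, so *orvG* is transcribed.
→ *orvG* is ON in B.

B only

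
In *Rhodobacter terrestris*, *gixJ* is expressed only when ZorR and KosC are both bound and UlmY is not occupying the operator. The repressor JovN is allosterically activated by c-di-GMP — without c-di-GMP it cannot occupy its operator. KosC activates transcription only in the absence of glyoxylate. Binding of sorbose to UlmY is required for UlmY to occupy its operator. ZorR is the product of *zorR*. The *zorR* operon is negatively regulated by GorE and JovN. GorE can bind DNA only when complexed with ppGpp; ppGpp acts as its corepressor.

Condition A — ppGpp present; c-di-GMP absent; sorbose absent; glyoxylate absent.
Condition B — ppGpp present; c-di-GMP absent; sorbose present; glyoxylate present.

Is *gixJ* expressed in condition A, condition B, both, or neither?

Condition A:
ppGpp is present, so GorE is active.
c-di-GMP is absent, so JovN is inactive.
With repressor GorE bound, *zorR* is not transcribed.
So ZorR is not produced.
Sorbose is absent, so UlmY is inactive.
Glyoxylate is absent, so KosC is active.
Required activator ZorR is absent, so *gixJ* is not transcribed.
→ *gixJ* is OFF in A.
Condition B:
ppGpp is present, so GorE is active.
c-di-GMP is absent, so JovN is inactive.
With repressor GorE bound, *zorR* is not transcribed.
So ZorR is not produced.
Sorbose is present, so UlmY is active.
Glyoxylate is present, so KosC is inactive.
With repressor UlmY bound, *gixJ* is not transcribed.
→ *gixJ* is OFF in B.

neither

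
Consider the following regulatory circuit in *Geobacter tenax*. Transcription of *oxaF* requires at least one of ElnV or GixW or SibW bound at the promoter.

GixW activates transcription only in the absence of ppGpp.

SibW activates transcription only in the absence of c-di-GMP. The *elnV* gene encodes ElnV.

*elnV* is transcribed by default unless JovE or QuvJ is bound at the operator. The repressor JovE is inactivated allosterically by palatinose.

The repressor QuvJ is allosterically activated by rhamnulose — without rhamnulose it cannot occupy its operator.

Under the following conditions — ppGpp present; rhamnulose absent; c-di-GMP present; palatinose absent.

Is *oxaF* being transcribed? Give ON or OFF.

Palatinose is absent, so JovE is active.
Rhamnulose is absent, so QuvJ is inactive.
With repressor JovE bound, *elnV* is not transcribed.
So ElnV is not produced.
ppGpp is present, so GixW is inactive.
c-di-GMP is present, so SibW is inactive.
No activator is available at the *oxaF* promoter, so *oxaF* is not transcribed.

OFF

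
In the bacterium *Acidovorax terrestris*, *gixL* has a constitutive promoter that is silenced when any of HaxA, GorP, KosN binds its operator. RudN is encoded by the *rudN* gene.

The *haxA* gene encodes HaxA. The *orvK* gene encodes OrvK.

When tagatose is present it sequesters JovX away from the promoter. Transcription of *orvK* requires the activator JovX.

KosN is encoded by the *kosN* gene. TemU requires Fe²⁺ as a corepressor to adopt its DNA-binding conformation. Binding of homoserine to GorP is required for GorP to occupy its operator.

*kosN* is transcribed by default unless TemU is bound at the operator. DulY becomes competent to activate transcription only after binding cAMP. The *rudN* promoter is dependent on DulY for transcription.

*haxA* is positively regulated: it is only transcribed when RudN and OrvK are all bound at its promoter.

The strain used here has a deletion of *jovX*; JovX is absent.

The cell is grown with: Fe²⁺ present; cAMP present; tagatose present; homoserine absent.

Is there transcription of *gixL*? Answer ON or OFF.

cAMP is present, so DulY is active.
No repressor is bound and DulY is active, so *rudN* is transcribed.
So RudN is produced and active.
JovX is non-functional in this strain, so it has no effect.
Required activator JovX is absent, so *orvK* is not transcribed.
So OrvK is not produced.
Required activator OrvK is absent, so *haxA* is not transcribed.
So HaxA is not produced.
Homoserine is absent, so GorP is inactive.
Fe²⁺ is present, so TemU is active.
With repressor TemU bound, *kosN* is not transcribed.
So KosN is not produced.
With no repressor bound, *gixL* is transcribed.

ON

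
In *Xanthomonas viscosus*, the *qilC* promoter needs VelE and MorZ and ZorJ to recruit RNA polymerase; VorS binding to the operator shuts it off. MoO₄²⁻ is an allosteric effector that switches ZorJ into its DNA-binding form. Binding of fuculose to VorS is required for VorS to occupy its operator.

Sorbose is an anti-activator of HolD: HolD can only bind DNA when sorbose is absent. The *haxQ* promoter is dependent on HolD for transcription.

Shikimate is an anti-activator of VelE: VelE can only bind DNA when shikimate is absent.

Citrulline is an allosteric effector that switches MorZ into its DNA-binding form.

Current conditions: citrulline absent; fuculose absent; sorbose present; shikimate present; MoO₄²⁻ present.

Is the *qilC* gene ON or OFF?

Shikimate is present, so VelE is inactive.
Fuculose is absent, so VorS is inactive.
Citrulline is absent, so MorZ is inactive.
MoO₄²⁻ is present, so ZorJ is active.
Required activator VelE is absent, so *qilC* is not transcribed.

OFF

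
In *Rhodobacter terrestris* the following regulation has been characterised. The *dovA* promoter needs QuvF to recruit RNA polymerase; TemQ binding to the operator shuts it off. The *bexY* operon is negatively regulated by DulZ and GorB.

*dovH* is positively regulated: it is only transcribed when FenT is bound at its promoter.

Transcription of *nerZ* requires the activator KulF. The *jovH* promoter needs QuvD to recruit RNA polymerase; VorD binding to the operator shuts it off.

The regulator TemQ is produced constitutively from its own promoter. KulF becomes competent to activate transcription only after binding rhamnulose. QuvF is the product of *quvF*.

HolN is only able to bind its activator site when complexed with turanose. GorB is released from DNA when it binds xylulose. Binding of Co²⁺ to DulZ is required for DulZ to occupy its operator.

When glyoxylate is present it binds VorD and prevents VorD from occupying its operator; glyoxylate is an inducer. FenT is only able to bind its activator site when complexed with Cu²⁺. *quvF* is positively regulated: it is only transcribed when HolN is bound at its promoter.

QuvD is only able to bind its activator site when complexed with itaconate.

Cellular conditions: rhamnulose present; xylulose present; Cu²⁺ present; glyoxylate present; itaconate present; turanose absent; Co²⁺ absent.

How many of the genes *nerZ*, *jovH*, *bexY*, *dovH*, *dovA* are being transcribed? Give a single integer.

4

Rhamnulose is present, so KulF is active.
No repressor is bound and KulF is active, so *nerZ* is transcribed.
→ *nerZ* is ON.
Glyoxylate is present, so VorD is inactive.
Itaconate is present, so QuvD is active.
No repressor is bound and QuvD is active, so *jovH* is transcribed.
→ *jovH* is ON.
Co²⁺ is absent, so DulZ is inactive.
Xylulose is present, so GorB is inactive.
With no repressor bound, *bexY* is transcribed.
→ *bexY* is ON.
Cu²⁺ is present, so FenT is active.
No repressor is bound and FenT is active, so *dovH* is transcribed.
→ *dovH* is ON.
TemQ is produced constitutively and is active.
Turanose is absent, so HolN is inactive.
Required activator HolN is absent, so *quvF* is not transcribed.
So QuvF is not produced.
With repressor TemQ bound, *dovA* is not transcribed.
→ *dovA* is OFF.
4 of the 5 genes are transcribed.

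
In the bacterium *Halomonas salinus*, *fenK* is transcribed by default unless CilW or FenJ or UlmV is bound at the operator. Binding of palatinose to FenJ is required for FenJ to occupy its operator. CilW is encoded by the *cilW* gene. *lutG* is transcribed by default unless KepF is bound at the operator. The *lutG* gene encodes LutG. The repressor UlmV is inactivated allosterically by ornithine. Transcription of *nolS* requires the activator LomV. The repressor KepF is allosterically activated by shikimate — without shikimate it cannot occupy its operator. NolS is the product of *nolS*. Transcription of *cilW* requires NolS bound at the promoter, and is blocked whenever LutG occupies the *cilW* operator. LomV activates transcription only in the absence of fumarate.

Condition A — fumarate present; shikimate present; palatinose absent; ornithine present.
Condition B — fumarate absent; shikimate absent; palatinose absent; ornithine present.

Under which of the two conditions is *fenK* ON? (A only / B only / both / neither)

Condition A:
Fumarate is present, so LomV is inactive.
Required activator LomV is absent, so *nolS* is not transcribed.
So NolS is not produced.
Shikimate is present, so KepF is active.
With repressor KepF bound, *lutG* is not transcribed.
So LutG is not produced.
Required activator NolS is absent, so *cilW* is not transcribed.
So CilW is not produced.
Palatinose is absent, so FenJ is inactive.
Ornithine is present, so UlmV is inactive.
With no repressor bound, *fenK* is transcribed.
→ *fenK* is ON in A.
Condition B:
Fumarate is absent, so LomV is active.
No repressor is bound and LomV is active, so *nolS* is transcribed.
So NolS is produced and active.
Shikimate is absent, so KepF is inactive.
With no repressor bound, *lutG* is transcribed.
So LutG is produced and active.
With repressor LutG bound, *cilW* is not transcribed.
So CilW is not produced.
Palatinose is absent, so FenJ is inactive.
Ornithine is present, so UlmV is inactive.
With no repressor bound, *fenK* is transcribed.
→ *fenK* is ON in B.

both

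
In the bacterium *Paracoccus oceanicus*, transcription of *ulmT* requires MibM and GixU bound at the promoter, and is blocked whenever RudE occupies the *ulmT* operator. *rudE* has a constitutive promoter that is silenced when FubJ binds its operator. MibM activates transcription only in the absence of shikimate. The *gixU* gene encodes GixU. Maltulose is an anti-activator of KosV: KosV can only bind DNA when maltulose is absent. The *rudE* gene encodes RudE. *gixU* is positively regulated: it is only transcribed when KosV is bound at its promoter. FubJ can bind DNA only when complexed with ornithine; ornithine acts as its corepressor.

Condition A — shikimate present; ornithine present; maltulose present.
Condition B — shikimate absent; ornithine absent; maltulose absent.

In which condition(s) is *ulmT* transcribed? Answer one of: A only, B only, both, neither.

neither

Condition A:
Shikimate is present, so MibM is inactive.
Ornithine is present, so FubJ is active.
With repressor FubJ bound, *rudE* is not transcribed.
So RudE is not produced.
Maltulose is present, so KosV is inactive.
Required activator KosV is absent, so *gixU* is not transcribed.
So GixU is not produced.
Required activator MibM is absent, so *ulmT* is not transcribed.
→ *ulmT* is OFF in A.
Condition B:
Shikimate is absent, so MibM is active.
Ornithine is absent, so FubJ is inactive.
With no repressor bound, *rudE* is transcribed.
So RudE is produced and active.
Maltulose is absent, so KosV is active.
No repressor is bound and KosV is active, so *gixU* is transcribed.
So GixU is produced and active.
With repressor RudE bound, *ulmT* is not transcribed.
→ *ulmT* is OFF in B.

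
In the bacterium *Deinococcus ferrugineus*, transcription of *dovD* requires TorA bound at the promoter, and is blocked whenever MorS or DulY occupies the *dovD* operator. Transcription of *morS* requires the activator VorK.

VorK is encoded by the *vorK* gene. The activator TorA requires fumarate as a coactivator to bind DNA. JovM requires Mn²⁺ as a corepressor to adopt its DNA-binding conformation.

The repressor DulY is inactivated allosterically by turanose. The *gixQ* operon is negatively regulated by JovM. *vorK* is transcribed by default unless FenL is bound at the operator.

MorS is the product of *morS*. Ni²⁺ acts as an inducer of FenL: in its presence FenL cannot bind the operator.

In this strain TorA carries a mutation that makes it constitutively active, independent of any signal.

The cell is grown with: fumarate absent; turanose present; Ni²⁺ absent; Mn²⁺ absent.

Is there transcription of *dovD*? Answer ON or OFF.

TorA is constitutively active in this strain.
Ni²⁺ is absent, so FenL is active.
With repressor FenL bound, *vorK* is not transcribed.
So VorK is not produced.
Required activator VorK is absent, so *morS* is not transcribed.
So MorS is not produced.
Turanose is present, so DulY is inactive.
No repressor is bound and TorA is active, so *dovD* is transcribed.

ON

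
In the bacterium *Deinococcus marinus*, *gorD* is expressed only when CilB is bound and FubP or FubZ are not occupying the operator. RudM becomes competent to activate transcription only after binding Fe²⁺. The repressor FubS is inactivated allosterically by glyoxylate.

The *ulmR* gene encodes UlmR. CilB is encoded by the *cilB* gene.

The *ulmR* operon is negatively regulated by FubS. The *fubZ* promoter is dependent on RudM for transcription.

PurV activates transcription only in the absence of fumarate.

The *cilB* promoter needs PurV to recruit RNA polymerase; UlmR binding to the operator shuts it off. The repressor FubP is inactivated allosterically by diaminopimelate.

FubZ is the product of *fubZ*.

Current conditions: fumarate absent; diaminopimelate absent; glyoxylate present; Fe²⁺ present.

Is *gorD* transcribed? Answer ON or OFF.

Diaminopimelate is absent, so FubP is active.
Glyoxylate is present, so FubS is inactive.
With no repressor bound, *ulmR* is transcribed.
So UlmR is produced and active.
Fumarate is absent, so PurV is active.
With repressor UlmR bound, *cilB* is not transcribed.
So CilB is not produced.
Fe²⁺ is present, so RudM is active.
No repressor is bound and RudM is active, so *fubZ* is transcribed.
So FubZ is produced and active.
With repressor FubP bound, *gorD* is not transcribed.

OFF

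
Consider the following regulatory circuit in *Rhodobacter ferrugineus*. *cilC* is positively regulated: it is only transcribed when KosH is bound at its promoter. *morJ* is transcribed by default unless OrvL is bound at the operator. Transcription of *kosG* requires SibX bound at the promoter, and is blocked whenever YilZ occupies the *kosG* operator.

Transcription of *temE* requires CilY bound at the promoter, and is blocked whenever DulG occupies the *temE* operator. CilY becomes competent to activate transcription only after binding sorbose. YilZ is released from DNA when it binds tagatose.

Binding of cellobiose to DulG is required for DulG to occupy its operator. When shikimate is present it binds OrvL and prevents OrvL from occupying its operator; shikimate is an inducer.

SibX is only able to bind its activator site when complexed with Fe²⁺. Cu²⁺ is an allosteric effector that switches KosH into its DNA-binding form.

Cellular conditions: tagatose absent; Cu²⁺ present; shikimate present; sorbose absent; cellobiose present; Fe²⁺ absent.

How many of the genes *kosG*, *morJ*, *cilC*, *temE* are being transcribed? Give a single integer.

2

Tagatose is absent, so YilZ is active.
Fe²⁺ is absent, so SibX is inactive.
With repressor YilZ bound, *kosG* is not transcribed.
→ *kosG* is OFF.
Shikimate is present, so OrvL is inactive.
With no repressor bound, *morJ* is transcribed.
→ *morJ* is ON.
Cu²⁺ is present, so KosH is active.
No repressor is bound and KosH is active, so *cilC* is transcribed.
→ *cilC* is ON.
Cellobiose is present, so DulG is active.
Sorbose is absent, so CilY is inactive.
With repressor DulG bound, *temE* is not transcribed.
→ *temE* is OFF.
2 of the 4 genes are transcribed.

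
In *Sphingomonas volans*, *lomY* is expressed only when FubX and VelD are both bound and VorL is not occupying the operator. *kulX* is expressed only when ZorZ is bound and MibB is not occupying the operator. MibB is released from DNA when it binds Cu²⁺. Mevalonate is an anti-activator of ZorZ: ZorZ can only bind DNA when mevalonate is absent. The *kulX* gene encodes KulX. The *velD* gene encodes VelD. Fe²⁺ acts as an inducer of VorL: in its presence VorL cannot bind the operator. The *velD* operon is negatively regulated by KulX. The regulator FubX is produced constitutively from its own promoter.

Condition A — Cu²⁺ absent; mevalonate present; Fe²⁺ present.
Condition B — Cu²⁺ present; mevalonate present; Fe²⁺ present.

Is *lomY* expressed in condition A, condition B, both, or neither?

both

Condition A:
FubX is produced constitutively and is active.
Cu²⁺ is absent, so MibB is active.
Mevalonate is present, so ZorZ is inactive.
With repressor MibB bound, *kulX* is not transcribed.
So KulX is not produced.
With no repressor bound, *velD* is transcribed.
So VelD is produced and active.
Fe²⁺ is present, so VorL is inactive.
No repressor is bound and FubX and VelD are active, so *lomY* is transcribed.
→ *lomY* is ON in A.
Condition B:
FubX is produced constitutively and is active.
Cu²⁺ is present, so MibB is inactive.
Mevalonate is present, so ZorZ is inactive.
Required activator ZorZ is absent, so *kulX* is not transcribed.
So KulX is not produced.
With no repressor bound, *velD* is transcribed.
So VelD is produced and active.
Fe²⁺ is present, so VorL is inactive.
No repressor is bound and FubX and VelD are active, so *lomY* is transcribed.
→ *lomY* is ON in B.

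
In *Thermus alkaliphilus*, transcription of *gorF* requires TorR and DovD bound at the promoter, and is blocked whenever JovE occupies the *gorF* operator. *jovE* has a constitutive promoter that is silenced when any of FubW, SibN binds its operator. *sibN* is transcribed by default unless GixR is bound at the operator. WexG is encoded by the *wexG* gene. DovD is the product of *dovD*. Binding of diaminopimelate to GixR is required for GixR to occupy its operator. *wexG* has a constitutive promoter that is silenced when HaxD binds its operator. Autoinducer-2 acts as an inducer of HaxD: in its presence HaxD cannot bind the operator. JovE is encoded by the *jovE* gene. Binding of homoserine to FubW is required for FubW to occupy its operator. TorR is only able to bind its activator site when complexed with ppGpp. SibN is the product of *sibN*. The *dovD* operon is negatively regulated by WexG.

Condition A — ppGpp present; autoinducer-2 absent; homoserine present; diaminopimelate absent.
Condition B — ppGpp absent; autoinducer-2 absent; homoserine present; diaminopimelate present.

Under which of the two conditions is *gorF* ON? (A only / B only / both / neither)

Condition A:
ppGpp is present, so TorR is active.
Autoinducer-2 is absent, so HaxD is active.
With repressor HaxD bound, *wexG* is not transcribed.
So WexG is not produced.
With no repressor bound, *dovD* is transcribed.
So DovD is produced and active.
Homoserine is present, so FubW is active.
Diaminopimelate is absent, so GixR is inactive.
With no repressor bound, *sibN* is transcribed.
So SibN is produced and active.
With repressor FubW bound, *jovE* is not transcribed.
So JovE is not produced.
No repressor is bound and TorR and DovD are active, so *gorF* is transcribed.
→ *gorF* is ON in A.
Condition B:
ppGpp is absent, so TorR is inactive.
Autoinducer-2 is absent, so HaxD is active.
With repressor HaxD bound, *wexG* is not transcribed.
So WexG is not produced.
With no repressor bound, *dovD* is transcribed.
So DovD is produced and active.
Homoserine is present, so FubW is active.
Diaminopimelate is present, so GixR is active.
With repressor GixR bound, *sibN* is not transcribed.
So SibN is not produced.
With repressor FubW bound, *jovE* is not transcribed.
So JovE is not produced.
Required activator TorR is absent, so *gorF* is not transcribed.
→ *gorF* is OFF in B.

A only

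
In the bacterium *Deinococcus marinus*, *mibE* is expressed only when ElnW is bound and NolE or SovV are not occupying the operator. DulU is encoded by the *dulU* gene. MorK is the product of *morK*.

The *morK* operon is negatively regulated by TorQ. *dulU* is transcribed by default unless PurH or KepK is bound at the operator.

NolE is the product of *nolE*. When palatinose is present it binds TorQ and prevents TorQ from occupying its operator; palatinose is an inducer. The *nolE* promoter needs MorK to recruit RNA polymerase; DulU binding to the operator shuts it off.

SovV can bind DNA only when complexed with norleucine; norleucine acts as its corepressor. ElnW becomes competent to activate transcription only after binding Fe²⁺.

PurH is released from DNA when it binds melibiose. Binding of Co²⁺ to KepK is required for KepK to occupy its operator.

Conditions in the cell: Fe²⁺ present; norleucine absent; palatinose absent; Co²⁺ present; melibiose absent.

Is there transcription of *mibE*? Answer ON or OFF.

Palatinose is absent, so TorQ is active.
With repressor TorQ bound, *morK* is not transcribed.
So MorK is not produced.
Melibiose is absent, so PurH is active.
Co²⁺ is present, so KepK is active.
With repressor PurH bound, *dulU* is not transcribed.
So DulU is not produced.
Required activator MorK is absent, so *nolE* is not transcribed.
So NolE is not produced.
Norleucine is absent, so SovV is inactive.
Fe²⁺ is present, so ElnW is active.
No repressor is bound and ElnW is active, so *mibE* is transcribed.

ON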